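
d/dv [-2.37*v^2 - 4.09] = -4.74*v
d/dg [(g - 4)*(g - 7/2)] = 2*g - 15/2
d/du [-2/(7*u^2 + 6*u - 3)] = 4*(7*u + 3)/(7*u^2 + 6*u - 3)^2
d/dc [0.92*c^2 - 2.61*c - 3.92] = 1.84*c - 2.61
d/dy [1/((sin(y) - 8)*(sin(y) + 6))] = 2*(1 - sin(y))*cos(y)/((sin(y) - 8)^2*(sin(y) + 6)^2)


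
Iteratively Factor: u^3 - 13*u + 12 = (u - 3)*(u^2 + 3*u - 4) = (u - 3)*(u + 4)*(u - 1)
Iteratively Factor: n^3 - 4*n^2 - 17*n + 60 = (n - 3)*(n^2 - n - 20) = (n - 5)*(n - 3)*(n + 4)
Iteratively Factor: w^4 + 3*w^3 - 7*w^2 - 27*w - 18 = (w - 3)*(w^3 + 6*w^2 + 11*w + 6) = (w - 3)*(w + 3)*(w^2 + 3*w + 2) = (w - 3)*(w + 1)*(w + 3)*(w + 2)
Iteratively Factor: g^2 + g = (g + 1)*(g)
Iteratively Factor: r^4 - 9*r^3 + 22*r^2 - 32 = (r + 1)*(r^3 - 10*r^2 + 32*r - 32) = (r - 2)*(r + 1)*(r^2 - 8*r + 16) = (r - 4)*(r - 2)*(r + 1)*(r - 4)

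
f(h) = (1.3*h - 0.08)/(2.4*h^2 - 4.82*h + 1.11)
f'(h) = (4.82 - 4.8*h)*(1.3*h - 0.08)/(2.4*h^2 - 4.82*h + 1.11)^2 + 1.3/(2.4*h^2 - 4.82*h + 1.11) = (-3.12*h^2 + 0.384*h + 1.0574)/(5.76*h^4 - 23.136*h^3 + 28.5604*h^2 - 10.7004*h + 1.2321)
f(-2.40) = -0.12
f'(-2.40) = -0.03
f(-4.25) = -0.09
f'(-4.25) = -0.01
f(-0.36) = -0.17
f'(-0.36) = 0.05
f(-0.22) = -0.16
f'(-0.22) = 0.16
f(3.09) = 0.43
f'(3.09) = -0.33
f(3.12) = 0.42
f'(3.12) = -0.32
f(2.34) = 1.00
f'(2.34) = -1.71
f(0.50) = -0.81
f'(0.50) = 0.96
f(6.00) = 0.13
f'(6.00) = -0.03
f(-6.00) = -0.07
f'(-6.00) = -0.01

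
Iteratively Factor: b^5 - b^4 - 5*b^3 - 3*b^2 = (b + 1)*(b^4 - 2*b^3 - 3*b^2) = b*(b + 1)*(b^3 - 2*b^2 - 3*b) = b^2*(b + 1)*(b^2 - 2*b - 3) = b^2*(b - 3)*(b + 1)*(b + 1)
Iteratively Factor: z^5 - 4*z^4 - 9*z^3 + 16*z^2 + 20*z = (z)*(z^4 - 4*z^3 - 9*z^2 + 16*z + 20) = z*(z + 1)*(z^3 - 5*z^2 - 4*z + 20) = z*(z + 1)*(z + 2)*(z^2 - 7*z + 10) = z*(z - 5)*(z + 1)*(z + 2)*(z - 2)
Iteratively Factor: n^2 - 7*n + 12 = (n - 3)*(n - 4)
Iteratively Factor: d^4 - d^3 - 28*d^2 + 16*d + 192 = (d + 3)*(d^3 - 4*d^2 - 16*d + 64) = (d + 3)*(d + 4)*(d^2 - 8*d + 16) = (d - 4)*(d + 3)*(d + 4)*(d - 4)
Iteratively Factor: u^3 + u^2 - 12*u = (u + 4)*(u^2 - 3*u) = u*(u + 4)*(u - 3)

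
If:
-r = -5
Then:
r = 5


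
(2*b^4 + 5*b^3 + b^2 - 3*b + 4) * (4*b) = 8*b^5 + 20*b^4 + 4*b^3 - 12*b^2 + 16*b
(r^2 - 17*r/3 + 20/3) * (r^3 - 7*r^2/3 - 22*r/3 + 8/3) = r^5 - 8*r^4 + 113*r^3/9 + 86*r^2/3 - 64*r + 160/9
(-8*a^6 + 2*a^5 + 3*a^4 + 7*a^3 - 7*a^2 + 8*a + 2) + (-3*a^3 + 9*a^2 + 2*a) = -8*a^6 + 2*a^5 + 3*a^4 + 4*a^3 + 2*a^2 + 10*a + 2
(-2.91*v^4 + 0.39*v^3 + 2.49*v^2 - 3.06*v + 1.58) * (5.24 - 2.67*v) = 7.7697*v^5 - 16.2897*v^4 - 4.6047*v^3 + 21.2178*v^2 - 20.253*v + 8.2792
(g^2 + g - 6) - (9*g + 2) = g^2 - 8*g - 8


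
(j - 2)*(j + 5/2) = j^2 + j/2 - 5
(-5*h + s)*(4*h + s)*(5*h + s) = -100*h^3 - 25*h^2*s + 4*h*s^2 + s^3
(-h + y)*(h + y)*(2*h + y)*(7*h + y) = -14*h^4 - 9*h^3*y + 13*h^2*y^2 + 9*h*y^3 + y^4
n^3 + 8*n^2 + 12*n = n*(n + 2)*(n + 6)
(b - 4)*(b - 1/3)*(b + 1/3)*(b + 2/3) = b^4 - 10*b^3/3 - 25*b^2/9 + 10*b/27 + 8/27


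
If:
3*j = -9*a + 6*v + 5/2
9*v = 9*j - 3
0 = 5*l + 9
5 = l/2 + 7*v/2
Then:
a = 51/70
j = 212/105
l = -9/5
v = 59/35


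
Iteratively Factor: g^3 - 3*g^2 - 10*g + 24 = (g - 4)*(g^2 + g - 6) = (g - 4)*(g + 3)*(g - 2)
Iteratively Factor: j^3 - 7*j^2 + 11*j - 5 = (j - 5)*(j^2 - 2*j + 1) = (j - 5)*(j - 1)*(j - 1)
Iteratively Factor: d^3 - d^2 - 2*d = (d + 1)*(d^2 - 2*d) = (d - 2)*(d + 1)*(d)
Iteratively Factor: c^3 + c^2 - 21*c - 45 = (c + 3)*(c^2 - 2*c - 15) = (c - 5)*(c + 3)*(c + 3)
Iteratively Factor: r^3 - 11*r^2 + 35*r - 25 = (r - 5)*(r^2 - 6*r + 5) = (r - 5)^2*(r - 1)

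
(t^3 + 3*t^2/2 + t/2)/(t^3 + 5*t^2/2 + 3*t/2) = (2*t + 1)/(2*t + 3)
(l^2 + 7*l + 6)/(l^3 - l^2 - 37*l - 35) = (l + 6)/(l^2 - 2*l - 35)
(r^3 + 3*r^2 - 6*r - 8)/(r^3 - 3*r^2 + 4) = (r + 4)/(r - 2)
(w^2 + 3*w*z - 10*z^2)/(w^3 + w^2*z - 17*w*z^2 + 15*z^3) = (w - 2*z)/(w^2 - 4*w*z + 3*z^2)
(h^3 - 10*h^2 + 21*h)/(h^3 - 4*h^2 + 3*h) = (h - 7)/(h - 1)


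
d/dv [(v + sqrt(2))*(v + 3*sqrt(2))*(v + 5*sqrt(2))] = 3*v^2 + 18*sqrt(2)*v + 46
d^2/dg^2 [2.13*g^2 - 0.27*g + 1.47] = 4.26000000000000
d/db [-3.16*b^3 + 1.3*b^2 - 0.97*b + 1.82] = -9.48*b^2 + 2.6*b - 0.97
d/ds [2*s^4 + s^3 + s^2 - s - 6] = 8*s^3 + 3*s^2 + 2*s - 1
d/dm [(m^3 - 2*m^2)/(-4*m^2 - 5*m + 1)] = m*(-4*m^3 - 10*m^2 + 13*m - 4)/(16*m^4 + 40*m^3 + 17*m^2 - 10*m + 1)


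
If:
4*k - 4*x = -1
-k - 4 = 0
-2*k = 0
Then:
No Solution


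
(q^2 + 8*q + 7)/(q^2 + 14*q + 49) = (q + 1)/(q + 7)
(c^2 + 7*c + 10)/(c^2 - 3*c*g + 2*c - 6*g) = (c + 5)/(c - 3*g)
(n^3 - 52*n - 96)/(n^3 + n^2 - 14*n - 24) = (n^2 - 2*n - 48)/(n^2 - n - 12)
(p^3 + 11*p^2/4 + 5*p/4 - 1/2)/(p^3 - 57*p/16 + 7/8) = 4*(p + 1)/(4*p - 7)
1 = 1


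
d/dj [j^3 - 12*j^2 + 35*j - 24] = 3*j^2 - 24*j + 35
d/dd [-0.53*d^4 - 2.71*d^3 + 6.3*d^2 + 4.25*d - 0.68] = -2.12*d^3 - 8.13*d^2 + 12.6*d + 4.25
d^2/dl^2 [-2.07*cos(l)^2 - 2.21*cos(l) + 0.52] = 2.21*cos(l) + 4.14*cos(2*l)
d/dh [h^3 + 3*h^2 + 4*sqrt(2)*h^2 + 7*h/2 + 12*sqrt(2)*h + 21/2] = 3*h^2 + 6*h + 8*sqrt(2)*h + 7/2 + 12*sqrt(2)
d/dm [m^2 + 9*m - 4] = 2*m + 9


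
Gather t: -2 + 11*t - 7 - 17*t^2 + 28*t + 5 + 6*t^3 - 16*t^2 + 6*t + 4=6*t^3 - 33*t^2 + 45*t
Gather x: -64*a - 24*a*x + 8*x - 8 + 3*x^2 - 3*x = -64*a + 3*x^2 + x*(5 - 24*a) - 8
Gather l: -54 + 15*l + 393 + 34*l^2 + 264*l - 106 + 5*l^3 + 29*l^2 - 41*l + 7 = 5*l^3 + 63*l^2 + 238*l + 240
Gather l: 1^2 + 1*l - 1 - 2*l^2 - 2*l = -2*l^2 - l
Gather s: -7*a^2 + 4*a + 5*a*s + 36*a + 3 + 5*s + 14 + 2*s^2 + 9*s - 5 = -7*a^2 + 40*a + 2*s^2 + s*(5*a + 14) + 12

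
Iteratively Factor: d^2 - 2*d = (d)*(d - 2)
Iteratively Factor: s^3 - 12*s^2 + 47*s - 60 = (s - 4)*(s^2 - 8*s + 15) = (s - 5)*(s - 4)*(s - 3)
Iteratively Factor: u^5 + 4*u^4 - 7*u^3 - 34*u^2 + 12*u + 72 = (u + 2)*(u^4 + 2*u^3 - 11*u^2 - 12*u + 36) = (u - 2)*(u + 2)*(u^3 + 4*u^2 - 3*u - 18) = (u - 2)*(u + 2)*(u + 3)*(u^2 + u - 6) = (u - 2)*(u + 2)*(u + 3)^2*(u - 2)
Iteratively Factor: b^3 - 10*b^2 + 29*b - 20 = (b - 4)*(b^2 - 6*b + 5) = (b - 5)*(b - 4)*(b - 1)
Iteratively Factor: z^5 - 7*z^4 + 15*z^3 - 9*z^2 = (z)*(z^4 - 7*z^3 + 15*z^2 - 9*z) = z*(z - 3)*(z^3 - 4*z^2 + 3*z) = z^2*(z - 3)*(z^2 - 4*z + 3) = z^2*(z - 3)*(z - 1)*(z - 3)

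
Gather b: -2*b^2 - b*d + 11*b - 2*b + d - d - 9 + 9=-2*b^2 + b*(9 - d)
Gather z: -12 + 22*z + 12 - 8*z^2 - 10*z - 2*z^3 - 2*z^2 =-2*z^3 - 10*z^2 + 12*z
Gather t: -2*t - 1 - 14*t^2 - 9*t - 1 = -14*t^2 - 11*t - 2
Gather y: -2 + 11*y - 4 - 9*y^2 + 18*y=-9*y^2 + 29*y - 6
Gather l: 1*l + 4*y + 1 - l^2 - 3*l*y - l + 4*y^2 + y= -l^2 - 3*l*y + 4*y^2 + 5*y + 1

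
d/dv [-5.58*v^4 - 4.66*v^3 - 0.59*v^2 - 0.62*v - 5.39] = -22.32*v^3 - 13.98*v^2 - 1.18*v - 0.62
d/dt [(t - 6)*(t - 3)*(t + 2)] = t*(3*t - 14)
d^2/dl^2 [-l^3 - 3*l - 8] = -6*l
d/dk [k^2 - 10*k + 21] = 2*k - 10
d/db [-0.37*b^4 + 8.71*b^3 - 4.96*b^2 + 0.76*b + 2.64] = -1.48*b^3 + 26.13*b^2 - 9.92*b + 0.76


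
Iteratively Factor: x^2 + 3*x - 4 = (x + 4)*(x - 1)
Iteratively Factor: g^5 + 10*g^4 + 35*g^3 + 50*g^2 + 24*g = (g + 4)*(g^4 + 6*g^3 + 11*g^2 + 6*g) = g*(g + 4)*(g^3 + 6*g^2 + 11*g + 6) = g*(g + 1)*(g + 4)*(g^2 + 5*g + 6) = g*(g + 1)*(g + 3)*(g + 4)*(g + 2)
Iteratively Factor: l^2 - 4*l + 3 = (l - 3)*(l - 1)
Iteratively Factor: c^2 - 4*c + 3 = (c - 3)*(c - 1)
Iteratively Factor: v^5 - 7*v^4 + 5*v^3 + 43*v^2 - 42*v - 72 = (v + 1)*(v^4 - 8*v^3 + 13*v^2 + 30*v - 72) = (v - 3)*(v + 1)*(v^3 - 5*v^2 - 2*v + 24) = (v - 3)^2*(v + 1)*(v^2 - 2*v - 8) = (v - 4)*(v - 3)^2*(v + 1)*(v + 2)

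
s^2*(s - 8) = s^3 - 8*s^2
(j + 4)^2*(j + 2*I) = j^3 + 8*j^2 + 2*I*j^2 + 16*j + 16*I*j + 32*I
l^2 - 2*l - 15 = (l - 5)*(l + 3)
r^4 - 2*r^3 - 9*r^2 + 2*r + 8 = (r - 4)*(r - 1)*(r + 1)*(r + 2)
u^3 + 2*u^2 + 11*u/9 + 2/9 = (u + 1/3)*(u + 2/3)*(u + 1)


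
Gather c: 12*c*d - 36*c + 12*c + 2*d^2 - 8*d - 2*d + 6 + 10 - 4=c*(12*d - 24) + 2*d^2 - 10*d + 12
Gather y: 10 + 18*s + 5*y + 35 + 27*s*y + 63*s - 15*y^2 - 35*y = 81*s - 15*y^2 + y*(27*s - 30) + 45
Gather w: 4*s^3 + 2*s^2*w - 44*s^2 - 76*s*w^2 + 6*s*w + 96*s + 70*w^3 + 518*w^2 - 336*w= 4*s^3 - 44*s^2 + 96*s + 70*w^3 + w^2*(518 - 76*s) + w*(2*s^2 + 6*s - 336)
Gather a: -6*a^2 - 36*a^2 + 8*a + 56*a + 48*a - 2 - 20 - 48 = -42*a^2 + 112*a - 70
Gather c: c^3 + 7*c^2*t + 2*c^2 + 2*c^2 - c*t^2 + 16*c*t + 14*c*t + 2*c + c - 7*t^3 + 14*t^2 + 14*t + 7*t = c^3 + c^2*(7*t + 4) + c*(-t^2 + 30*t + 3) - 7*t^3 + 14*t^2 + 21*t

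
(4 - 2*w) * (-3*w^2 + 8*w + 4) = 6*w^3 - 28*w^2 + 24*w + 16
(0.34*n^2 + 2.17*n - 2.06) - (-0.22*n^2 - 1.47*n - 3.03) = 0.56*n^2 + 3.64*n + 0.97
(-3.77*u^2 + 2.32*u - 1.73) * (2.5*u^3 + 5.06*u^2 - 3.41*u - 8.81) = -9.425*u^5 - 13.2762*u^4 + 20.2699*u^3 + 16.5487*u^2 - 14.5399*u + 15.2413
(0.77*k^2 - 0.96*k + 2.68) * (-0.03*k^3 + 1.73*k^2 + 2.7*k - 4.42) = -0.0231*k^5 + 1.3609*k^4 + 0.3378*k^3 - 1.359*k^2 + 11.4792*k - 11.8456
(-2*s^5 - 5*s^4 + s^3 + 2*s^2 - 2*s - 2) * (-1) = 2*s^5 + 5*s^4 - s^3 - 2*s^2 + 2*s + 2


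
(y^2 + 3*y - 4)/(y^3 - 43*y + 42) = (y + 4)/(y^2 + y - 42)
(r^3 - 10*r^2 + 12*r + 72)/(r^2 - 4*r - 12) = r - 6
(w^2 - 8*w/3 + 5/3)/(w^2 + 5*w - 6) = (w - 5/3)/(w + 6)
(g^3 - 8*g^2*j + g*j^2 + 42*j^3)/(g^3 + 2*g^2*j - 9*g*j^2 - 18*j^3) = (g - 7*j)/(g + 3*j)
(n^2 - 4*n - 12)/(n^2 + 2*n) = (n - 6)/n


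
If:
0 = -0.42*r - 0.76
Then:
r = -1.81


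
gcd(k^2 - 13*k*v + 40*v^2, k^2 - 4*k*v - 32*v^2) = -k + 8*v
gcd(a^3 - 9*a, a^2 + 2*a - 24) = 1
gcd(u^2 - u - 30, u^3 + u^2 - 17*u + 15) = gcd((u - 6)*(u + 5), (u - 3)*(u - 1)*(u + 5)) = u + 5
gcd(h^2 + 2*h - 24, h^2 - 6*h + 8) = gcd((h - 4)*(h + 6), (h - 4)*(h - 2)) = h - 4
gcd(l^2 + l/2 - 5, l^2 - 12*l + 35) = 1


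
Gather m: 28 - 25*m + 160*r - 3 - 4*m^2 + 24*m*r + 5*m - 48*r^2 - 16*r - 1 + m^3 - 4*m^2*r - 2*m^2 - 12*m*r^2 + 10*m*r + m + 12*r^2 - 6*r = m^3 + m^2*(-4*r - 6) + m*(-12*r^2 + 34*r - 19) - 36*r^2 + 138*r + 24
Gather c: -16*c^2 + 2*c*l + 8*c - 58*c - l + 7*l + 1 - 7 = -16*c^2 + c*(2*l - 50) + 6*l - 6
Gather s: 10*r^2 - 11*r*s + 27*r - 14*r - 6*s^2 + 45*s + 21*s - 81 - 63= 10*r^2 + 13*r - 6*s^2 + s*(66 - 11*r) - 144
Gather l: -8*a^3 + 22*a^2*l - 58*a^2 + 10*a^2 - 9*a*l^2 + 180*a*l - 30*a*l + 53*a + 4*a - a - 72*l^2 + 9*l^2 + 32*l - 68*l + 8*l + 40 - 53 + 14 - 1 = -8*a^3 - 48*a^2 + 56*a + l^2*(-9*a - 63) + l*(22*a^2 + 150*a - 28)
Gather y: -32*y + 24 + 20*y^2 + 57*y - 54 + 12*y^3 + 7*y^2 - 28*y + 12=12*y^3 + 27*y^2 - 3*y - 18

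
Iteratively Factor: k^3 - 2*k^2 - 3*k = (k + 1)*(k^2 - 3*k) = k*(k + 1)*(k - 3)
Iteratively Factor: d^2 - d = (d)*(d - 1)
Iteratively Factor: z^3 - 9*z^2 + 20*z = (z - 4)*(z^2 - 5*z) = (z - 5)*(z - 4)*(z)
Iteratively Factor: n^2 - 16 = (n + 4)*(n - 4)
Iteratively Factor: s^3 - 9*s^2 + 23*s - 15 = (s - 3)*(s^2 - 6*s + 5) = (s - 5)*(s - 3)*(s - 1)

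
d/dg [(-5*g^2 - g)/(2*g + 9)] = (-10*g^2 - 90*g - 9)/(4*g^2 + 36*g + 81)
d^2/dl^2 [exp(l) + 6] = exp(l)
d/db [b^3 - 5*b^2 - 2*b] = 3*b^2 - 10*b - 2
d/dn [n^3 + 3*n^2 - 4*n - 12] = 3*n^2 + 6*n - 4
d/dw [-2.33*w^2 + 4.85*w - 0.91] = 4.85 - 4.66*w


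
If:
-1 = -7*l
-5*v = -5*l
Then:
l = 1/7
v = 1/7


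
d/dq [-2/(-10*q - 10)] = -1/(5*(q + 1)^2)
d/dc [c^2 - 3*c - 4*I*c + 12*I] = 2*c - 3 - 4*I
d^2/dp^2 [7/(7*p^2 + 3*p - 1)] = 14*(-49*p^2 - 21*p + (14*p + 3)^2 + 7)/(7*p^2 + 3*p - 1)^3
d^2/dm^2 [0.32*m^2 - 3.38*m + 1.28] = 0.640000000000000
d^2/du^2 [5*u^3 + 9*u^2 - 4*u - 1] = 30*u + 18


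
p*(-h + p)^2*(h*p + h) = h^3*p^2 + h^3*p - 2*h^2*p^3 - 2*h^2*p^2 + h*p^4 + h*p^3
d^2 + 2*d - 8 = (d - 2)*(d + 4)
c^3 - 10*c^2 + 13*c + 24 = (c - 8)*(c - 3)*(c + 1)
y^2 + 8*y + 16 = (y + 4)^2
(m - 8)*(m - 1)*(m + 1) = m^3 - 8*m^2 - m + 8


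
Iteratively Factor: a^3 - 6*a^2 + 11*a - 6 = (a - 3)*(a^2 - 3*a + 2) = (a - 3)*(a - 1)*(a - 2)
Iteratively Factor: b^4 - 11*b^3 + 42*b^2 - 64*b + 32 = (b - 1)*(b^3 - 10*b^2 + 32*b - 32) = (b - 2)*(b - 1)*(b^2 - 8*b + 16) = (b - 4)*(b - 2)*(b - 1)*(b - 4)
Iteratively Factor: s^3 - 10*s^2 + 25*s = (s - 5)*(s^2 - 5*s) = (s - 5)^2*(s)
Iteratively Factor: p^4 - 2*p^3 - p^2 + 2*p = (p - 1)*(p^3 - p^2 - 2*p) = (p - 2)*(p - 1)*(p^2 + p) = p*(p - 2)*(p - 1)*(p + 1)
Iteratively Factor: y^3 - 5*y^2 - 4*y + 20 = (y - 5)*(y^2 - 4) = (y - 5)*(y + 2)*(y - 2)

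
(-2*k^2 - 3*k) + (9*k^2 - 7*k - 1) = 7*k^2 - 10*k - 1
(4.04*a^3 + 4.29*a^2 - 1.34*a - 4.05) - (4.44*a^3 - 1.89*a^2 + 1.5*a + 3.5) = -0.4*a^3 + 6.18*a^2 - 2.84*a - 7.55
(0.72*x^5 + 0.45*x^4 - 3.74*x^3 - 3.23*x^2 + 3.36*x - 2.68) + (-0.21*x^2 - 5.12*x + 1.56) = 0.72*x^5 + 0.45*x^4 - 3.74*x^3 - 3.44*x^2 - 1.76*x - 1.12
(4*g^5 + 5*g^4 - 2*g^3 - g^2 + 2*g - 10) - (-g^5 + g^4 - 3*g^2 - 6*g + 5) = 5*g^5 + 4*g^4 - 2*g^3 + 2*g^2 + 8*g - 15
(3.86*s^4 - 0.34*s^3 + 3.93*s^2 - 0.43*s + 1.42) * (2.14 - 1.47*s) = -5.6742*s^5 + 8.7602*s^4 - 6.5047*s^3 + 9.0423*s^2 - 3.0076*s + 3.0388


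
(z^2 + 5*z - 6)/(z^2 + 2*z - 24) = (z - 1)/(z - 4)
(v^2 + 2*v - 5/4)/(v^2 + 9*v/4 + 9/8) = 2*(4*v^2 + 8*v - 5)/(8*v^2 + 18*v + 9)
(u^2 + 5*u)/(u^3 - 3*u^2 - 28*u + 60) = u/(u^2 - 8*u + 12)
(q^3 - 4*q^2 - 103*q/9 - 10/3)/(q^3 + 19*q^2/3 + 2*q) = (q^2 - 13*q/3 - 10)/(q*(q + 6))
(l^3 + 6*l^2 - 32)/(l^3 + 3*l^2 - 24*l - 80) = (l - 2)/(l - 5)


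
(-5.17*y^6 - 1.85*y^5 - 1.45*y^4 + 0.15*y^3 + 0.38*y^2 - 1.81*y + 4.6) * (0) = 0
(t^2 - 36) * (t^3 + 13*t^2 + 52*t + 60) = t^5 + 13*t^4 + 16*t^3 - 408*t^2 - 1872*t - 2160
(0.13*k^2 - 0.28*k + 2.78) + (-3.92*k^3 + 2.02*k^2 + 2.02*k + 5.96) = -3.92*k^3 + 2.15*k^2 + 1.74*k + 8.74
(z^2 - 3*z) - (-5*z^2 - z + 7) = 6*z^2 - 2*z - 7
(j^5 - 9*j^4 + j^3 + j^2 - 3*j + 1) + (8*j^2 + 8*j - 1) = j^5 - 9*j^4 + j^3 + 9*j^2 + 5*j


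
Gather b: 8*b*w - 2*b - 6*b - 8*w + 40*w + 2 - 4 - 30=b*(8*w - 8) + 32*w - 32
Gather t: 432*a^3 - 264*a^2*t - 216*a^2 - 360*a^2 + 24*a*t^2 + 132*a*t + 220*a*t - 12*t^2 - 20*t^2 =432*a^3 - 576*a^2 + t^2*(24*a - 32) + t*(-264*a^2 + 352*a)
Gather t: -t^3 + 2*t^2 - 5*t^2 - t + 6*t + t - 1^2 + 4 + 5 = -t^3 - 3*t^2 + 6*t + 8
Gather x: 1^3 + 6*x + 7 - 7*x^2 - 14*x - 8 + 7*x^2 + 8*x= 0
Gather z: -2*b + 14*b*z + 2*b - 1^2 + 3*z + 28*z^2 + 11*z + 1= 28*z^2 + z*(14*b + 14)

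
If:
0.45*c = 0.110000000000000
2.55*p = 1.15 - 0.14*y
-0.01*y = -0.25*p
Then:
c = 0.24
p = 0.19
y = 4.75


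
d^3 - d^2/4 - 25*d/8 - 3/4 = (d - 2)*(d + 1/4)*(d + 3/2)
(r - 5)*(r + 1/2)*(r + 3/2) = r^3 - 3*r^2 - 37*r/4 - 15/4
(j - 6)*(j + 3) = j^2 - 3*j - 18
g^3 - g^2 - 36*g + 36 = (g - 6)*(g - 1)*(g + 6)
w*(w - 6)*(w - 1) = w^3 - 7*w^2 + 6*w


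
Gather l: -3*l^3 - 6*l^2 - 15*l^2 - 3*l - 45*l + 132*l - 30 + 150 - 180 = -3*l^3 - 21*l^2 + 84*l - 60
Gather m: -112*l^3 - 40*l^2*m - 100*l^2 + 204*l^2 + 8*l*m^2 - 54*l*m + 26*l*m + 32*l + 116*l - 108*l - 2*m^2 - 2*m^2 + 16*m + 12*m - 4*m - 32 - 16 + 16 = -112*l^3 + 104*l^2 + 40*l + m^2*(8*l - 4) + m*(-40*l^2 - 28*l + 24) - 32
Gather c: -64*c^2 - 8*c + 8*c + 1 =1 - 64*c^2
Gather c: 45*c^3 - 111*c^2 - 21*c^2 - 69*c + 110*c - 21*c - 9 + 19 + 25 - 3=45*c^3 - 132*c^2 + 20*c + 32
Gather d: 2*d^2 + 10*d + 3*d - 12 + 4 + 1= 2*d^2 + 13*d - 7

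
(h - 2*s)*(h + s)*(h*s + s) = h^3*s - h^2*s^2 + h^2*s - 2*h*s^3 - h*s^2 - 2*s^3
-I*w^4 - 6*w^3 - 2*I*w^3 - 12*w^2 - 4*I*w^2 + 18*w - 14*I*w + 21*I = (w + 3)*(w - 7*I)*(w + I)*(-I*w + I)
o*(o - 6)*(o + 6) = o^3 - 36*o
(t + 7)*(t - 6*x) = t^2 - 6*t*x + 7*t - 42*x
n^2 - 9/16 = (n - 3/4)*(n + 3/4)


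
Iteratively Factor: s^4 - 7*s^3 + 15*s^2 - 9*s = (s - 3)*(s^3 - 4*s^2 + 3*s) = (s - 3)*(s - 1)*(s^2 - 3*s) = s*(s - 3)*(s - 1)*(s - 3)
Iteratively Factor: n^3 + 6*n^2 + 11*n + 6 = (n + 1)*(n^2 + 5*n + 6) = (n + 1)*(n + 2)*(n + 3)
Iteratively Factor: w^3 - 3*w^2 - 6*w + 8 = (w - 1)*(w^2 - 2*w - 8) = (w - 4)*(w - 1)*(w + 2)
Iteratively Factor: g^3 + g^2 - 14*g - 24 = (g + 3)*(g^2 - 2*g - 8) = (g - 4)*(g + 3)*(g + 2)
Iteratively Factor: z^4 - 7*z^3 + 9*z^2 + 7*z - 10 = (z - 1)*(z^3 - 6*z^2 + 3*z + 10) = (z - 2)*(z - 1)*(z^2 - 4*z - 5) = (z - 2)*(z - 1)*(z + 1)*(z - 5)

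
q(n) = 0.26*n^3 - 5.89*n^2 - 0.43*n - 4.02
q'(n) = 0.78*n^2 - 11.78*n - 0.43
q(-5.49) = -222.21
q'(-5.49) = 87.75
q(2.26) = -32.07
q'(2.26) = -23.07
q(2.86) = -47.35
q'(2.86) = -27.74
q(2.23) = -31.39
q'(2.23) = -22.82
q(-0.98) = -9.50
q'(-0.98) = 11.86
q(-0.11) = -4.04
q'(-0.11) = 0.88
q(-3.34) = -77.98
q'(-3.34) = 47.62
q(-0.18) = -4.13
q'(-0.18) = 1.72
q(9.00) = -295.44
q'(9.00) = -43.27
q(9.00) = -295.44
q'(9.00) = -43.27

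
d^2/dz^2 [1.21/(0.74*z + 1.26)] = 1.325192/(0.74*z + 1.26)^3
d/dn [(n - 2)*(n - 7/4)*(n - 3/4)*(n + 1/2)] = 4*n^3 - 12*n^2 + 65*n/8 + 17/32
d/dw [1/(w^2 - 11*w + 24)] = (11 - 2*w)/(w^2 - 11*w + 24)^2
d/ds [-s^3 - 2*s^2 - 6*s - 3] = -3*s^2 - 4*s - 6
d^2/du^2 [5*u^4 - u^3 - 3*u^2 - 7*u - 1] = 60*u^2 - 6*u - 6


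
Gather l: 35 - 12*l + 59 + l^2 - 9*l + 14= l^2 - 21*l + 108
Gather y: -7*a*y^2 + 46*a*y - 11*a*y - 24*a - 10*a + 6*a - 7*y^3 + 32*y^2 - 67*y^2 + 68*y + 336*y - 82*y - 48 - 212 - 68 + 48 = -28*a - 7*y^3 + y^2*(-7*a - 35) + y*(35*a + 322) - 280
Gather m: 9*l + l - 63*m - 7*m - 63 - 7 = 10*l - 70*m - 70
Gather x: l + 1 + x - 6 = l + x - 5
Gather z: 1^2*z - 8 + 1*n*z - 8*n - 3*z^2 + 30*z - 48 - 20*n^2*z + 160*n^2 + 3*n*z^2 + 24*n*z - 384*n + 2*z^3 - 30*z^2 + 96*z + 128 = 160*n^2 - 392*n + 2*z^3 + z^2*(3*n - 33) + z*(-20*n^2 + 25*n + 127) + 72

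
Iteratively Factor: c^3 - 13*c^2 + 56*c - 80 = (c - 4)*(c^2 - 9*c + 20) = (c - 4)^2*(c - 5)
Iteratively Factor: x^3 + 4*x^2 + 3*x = (x + 1)*(x^2 + 3*x) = x*(x + 1)*(x + 3)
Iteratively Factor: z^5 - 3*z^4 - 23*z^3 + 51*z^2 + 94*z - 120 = (z + 2)*(z^4 - 5*z^3 - 13*z^2 + 77*z - 60) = (z - 5)*(z + 2)*(z^3 - 13*z + 12) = (z - 5)*(z - 1)*(z + 2)*(z^2 + z - 12) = (z - 5)*(z - 3)*(z - 1)*(z + 2)*(z + 4)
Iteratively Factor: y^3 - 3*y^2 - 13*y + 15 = (y - 5)*(y^2 + 2*y - 3) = (y - 5)*(y - 1)*(y + 3)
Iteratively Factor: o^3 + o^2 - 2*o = (o)*(o^2 + o - 2) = o*(o + 2)*(o - 1)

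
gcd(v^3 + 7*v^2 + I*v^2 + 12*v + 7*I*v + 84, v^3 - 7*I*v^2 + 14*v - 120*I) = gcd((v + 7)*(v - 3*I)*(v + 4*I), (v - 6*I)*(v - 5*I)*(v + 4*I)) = v + 4*I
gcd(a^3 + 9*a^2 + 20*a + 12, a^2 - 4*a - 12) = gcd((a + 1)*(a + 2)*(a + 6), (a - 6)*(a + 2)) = a + 2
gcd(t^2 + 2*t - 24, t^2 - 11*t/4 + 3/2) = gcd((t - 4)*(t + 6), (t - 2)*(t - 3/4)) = 1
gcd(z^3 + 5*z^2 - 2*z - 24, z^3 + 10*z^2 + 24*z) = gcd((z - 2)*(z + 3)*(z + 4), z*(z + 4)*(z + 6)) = z + 4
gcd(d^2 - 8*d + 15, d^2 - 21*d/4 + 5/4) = d - 5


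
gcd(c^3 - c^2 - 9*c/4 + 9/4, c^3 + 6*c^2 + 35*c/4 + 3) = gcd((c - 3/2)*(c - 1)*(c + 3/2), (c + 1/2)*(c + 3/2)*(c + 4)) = c + 3/2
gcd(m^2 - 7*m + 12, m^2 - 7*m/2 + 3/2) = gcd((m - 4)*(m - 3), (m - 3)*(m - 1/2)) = m - 3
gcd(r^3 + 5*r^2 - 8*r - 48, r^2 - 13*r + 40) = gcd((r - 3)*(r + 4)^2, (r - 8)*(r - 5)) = 1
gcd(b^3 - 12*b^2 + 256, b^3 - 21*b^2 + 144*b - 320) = b^2 - 16*b + 64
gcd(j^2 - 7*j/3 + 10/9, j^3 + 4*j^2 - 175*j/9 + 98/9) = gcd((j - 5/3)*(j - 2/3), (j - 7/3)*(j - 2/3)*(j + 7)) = j - 2/3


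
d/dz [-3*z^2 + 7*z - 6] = 7 - 6*z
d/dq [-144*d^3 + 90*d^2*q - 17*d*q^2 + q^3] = 90*d^2 - 34*d*q + 3*q^2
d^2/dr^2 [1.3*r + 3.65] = 0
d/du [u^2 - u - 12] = 2*u - 1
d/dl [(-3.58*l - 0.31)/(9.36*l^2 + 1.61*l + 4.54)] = (33.5088*l^2 + 5.8032*l - 15.7541)/(87.6096*l^4 + 30.1392*l^3 + 87.5809*l^2 + 14.6188*l + 20.6116)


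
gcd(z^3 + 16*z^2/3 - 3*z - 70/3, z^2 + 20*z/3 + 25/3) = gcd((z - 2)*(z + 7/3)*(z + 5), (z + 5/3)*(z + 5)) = z + 5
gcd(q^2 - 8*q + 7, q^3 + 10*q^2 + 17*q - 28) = q - 1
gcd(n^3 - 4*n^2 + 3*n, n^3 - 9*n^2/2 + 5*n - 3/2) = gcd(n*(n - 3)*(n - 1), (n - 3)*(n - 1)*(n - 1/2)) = n^2 - 4*n + 3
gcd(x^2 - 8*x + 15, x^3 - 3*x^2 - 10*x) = x - 5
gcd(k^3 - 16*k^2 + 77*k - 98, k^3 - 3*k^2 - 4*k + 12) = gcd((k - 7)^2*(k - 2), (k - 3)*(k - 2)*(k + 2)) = k - 2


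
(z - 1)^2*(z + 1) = z^3 - z^2 - z + 1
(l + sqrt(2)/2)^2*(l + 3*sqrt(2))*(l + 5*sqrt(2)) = l^4 + 9*sqrt(2)*l^3 + 93*l^2/2 + 34*sqrt(2)*l + 15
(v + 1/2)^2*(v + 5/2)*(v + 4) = v^4 + 15*v^3/2 + 67*v^2/4 + 93*v/8 + 5/2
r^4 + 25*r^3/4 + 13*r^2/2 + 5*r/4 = r*(r + 1/4)*(r + 1)*(r + 5)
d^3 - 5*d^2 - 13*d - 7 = (d - 7)*(d + 1)^2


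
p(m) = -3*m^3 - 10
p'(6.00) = -324.00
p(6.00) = -658.00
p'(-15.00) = -2025.00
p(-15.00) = 10115.00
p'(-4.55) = -186.32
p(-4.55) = 272.59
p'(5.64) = -286.29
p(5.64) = -548.22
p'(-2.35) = -49.70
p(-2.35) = 28.93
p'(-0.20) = -0.36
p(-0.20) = -9.98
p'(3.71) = -123.88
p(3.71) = -163.19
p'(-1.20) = -12.96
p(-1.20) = -4.82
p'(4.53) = -184.69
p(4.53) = -288.88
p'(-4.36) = -171.09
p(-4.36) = 238.65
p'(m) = -9*m^2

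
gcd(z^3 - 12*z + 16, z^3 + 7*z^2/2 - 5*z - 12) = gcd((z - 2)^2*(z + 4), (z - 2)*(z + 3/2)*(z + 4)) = z^2 + 2*z - 8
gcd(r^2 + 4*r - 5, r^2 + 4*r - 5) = r^2 + 4*r - 5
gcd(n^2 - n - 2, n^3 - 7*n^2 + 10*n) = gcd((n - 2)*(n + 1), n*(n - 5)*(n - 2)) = n - 2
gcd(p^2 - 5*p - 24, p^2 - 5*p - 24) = p^2 - 5*p - 24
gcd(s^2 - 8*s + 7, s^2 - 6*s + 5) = s - 1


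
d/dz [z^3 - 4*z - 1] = 3*z^2 - 4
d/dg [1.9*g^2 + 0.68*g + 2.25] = 3.8*g + 0.68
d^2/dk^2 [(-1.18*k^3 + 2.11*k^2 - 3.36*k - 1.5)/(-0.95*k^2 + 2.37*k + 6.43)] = (24.235414*k^3 + 38.681718*k^2 + 395.605752*k - 241.70603)/(0.857375*k^6 - 6.416775*k^5 - 1.40106*k^4 + 73.550817*k^3 + 9.48296399999998*k^2 - 293.962239*k - 265.847707)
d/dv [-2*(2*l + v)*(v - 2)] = -4*l - 4*v + 4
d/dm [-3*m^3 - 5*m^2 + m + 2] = -9*m^2 - 10*m + 1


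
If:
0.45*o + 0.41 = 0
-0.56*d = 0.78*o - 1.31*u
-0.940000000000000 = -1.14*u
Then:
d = 3.20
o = -0.91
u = 0.82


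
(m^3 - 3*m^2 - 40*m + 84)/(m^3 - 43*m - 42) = (m - 2)/(m + 1)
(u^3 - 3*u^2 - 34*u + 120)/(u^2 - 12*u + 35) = (u^2 + 2*u - 24)/(u - 7)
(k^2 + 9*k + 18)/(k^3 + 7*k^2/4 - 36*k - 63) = 4*(k + 3)/(4*k^2 - 17*k - 42)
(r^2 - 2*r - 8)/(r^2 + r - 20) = (r + 2)/(r + 5)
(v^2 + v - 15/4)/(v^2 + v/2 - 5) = (v - 3/2)/(v - 2)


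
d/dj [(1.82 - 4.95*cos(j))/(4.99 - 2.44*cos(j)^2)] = (12.078*cos(j)^2 - 8.8816*cos(j) + 24.7005)*sin(j)/(5.9536*cos(j)^4 - 24.3512*cos(j)^2 + 24.9001)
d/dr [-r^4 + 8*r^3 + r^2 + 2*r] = -4*r^3 + 24*r^2 + 2*r + 2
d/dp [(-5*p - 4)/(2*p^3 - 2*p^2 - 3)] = (-10*p^3 + 10*p^2 + 2*p*(3*p - 2)*(5*p + 4) + 15)/(-2*p^3 + 2*p^2 + 3)^2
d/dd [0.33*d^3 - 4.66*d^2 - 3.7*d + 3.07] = 0.99*d^2 - 9.32*d - 3.7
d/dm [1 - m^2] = -2*m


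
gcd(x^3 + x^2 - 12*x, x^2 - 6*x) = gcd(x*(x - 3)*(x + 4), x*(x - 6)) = x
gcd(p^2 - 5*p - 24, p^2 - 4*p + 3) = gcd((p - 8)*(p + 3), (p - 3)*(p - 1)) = 1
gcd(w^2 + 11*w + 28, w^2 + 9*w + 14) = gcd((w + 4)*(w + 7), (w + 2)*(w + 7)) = w + 7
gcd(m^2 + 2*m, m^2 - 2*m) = m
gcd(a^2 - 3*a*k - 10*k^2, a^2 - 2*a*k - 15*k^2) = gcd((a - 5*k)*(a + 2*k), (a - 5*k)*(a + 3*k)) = a - 5*k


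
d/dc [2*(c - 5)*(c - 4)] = 4*c - 18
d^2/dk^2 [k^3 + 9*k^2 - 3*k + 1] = 6*k + 18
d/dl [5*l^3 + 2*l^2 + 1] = l*(15*l + 4)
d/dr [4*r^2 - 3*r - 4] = 8*r - 3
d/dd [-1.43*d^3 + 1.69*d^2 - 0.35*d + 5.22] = -4.29*d^2 + 3.38*d - 0.35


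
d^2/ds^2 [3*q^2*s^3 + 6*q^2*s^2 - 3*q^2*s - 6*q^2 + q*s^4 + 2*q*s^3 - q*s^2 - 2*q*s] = 2*q*(9*q*s + 6*q + 6*s^2 + 6*s - 1)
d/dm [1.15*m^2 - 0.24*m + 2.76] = 2.3*m - 0.24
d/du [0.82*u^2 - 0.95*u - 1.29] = 1.64*u - 0.95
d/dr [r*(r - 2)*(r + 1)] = 3*r^2 - 2*r - 2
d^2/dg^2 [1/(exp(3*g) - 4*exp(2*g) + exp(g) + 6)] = ((-9*exp(2*g) + 16*exp(g) - 1)*(exp(3*g) - 4*exp(2*g) + exp(g) + 6) + 2*(3*exp(2*g) - 8*exp(g) + 1)^2*exp(g))*exp(g)/(exp(3*g) - 4*exp(2*g) + exp(g) + 6)^3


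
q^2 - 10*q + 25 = (q - 5)^2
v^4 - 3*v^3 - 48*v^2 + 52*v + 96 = (v - 8)*(v - 2)*(v + 1)*(v + 6)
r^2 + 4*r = r*(r + 4)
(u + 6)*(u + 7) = u^2 + 13*u + 42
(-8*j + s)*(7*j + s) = -56*j^2 - j*s + s^2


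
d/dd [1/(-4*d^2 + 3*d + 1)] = (8*d - 3)/(-4*d^2 + 3*d + 1)^2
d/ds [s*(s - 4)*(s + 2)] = 3*s^2 - 4*s - 8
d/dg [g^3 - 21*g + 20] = 3*g^2 - 21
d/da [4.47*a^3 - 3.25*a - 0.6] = 13.41*a^2 - 3.25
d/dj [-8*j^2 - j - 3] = -16*j - 1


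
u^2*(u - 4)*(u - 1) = u^4 - 5*u^3 + 4*u^2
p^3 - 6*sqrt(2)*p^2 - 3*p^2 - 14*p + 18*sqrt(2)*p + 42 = (p - 3)*(p - 7*sqrt(2))*(p + sqrt(2))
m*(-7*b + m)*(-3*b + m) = 21*b^2*m - 10*b*m^2 + m^3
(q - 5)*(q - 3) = q^2 - 8*q + 15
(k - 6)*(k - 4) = k^2 - 10*k + 24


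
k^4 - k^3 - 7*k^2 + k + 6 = (k - 3)*(k - 1)*(k + 1)*(k + 2)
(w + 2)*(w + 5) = w^2 + 7*w + 10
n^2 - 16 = (n - 4)*(n + 4)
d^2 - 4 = (d - 2)*(d + 2)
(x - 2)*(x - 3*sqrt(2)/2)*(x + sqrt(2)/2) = x^3 - 2*x^2 - sqrt(2)*x^2 - 3*x/2 + 2*sqrt(2)*x + 3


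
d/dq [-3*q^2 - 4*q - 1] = -6*q - 4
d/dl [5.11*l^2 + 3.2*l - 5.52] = 10.22*l + 3.2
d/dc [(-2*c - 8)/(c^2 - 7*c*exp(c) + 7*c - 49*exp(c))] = 2*(-c^2 + 7*c*exp(c) - 7*c - (c + 4)*(7*c*exp(c) - 2*c + 56*exp(c) - 7) + 49*exp(c))/(c^2 - 7*c*exp(c) + 7*c - 49*exp(c))^2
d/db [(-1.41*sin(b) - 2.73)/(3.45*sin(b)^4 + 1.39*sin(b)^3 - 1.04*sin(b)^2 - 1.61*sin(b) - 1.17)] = (14.5935*sin(b)^4 + 41.5938*sin(b)^3 + 9.9177*sin(b)^2 - 5.6784*sin(b) - 2.7456)*cos(b)/(11.9025*sin(b)^8 + 9.591*sin(b)^7 - 5.2439*sin(b)^6 - 14.0002*sin(b)^5 - 11.4672*sin(b)^4 + 0.0962000000000005*sin(b)^3 + 5.0257*sin(b)^2 + 3.7674*sin(b) + 1.3689)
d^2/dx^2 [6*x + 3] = 0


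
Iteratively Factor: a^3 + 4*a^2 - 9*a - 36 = (a + 3)*(a^2 + a - 12) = (a - 3)*(a + 3)*(a + 4)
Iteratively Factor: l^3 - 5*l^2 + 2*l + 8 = (l - 2)*(l^2 - 3*l - 4) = (l - 2)*(l + 1)*(l - 4)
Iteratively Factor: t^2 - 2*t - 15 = (t - 5)*(t + 3)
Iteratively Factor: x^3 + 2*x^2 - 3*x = (x)*(x^2 + 2*x - 3) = x*(x - 1)*(x + 3)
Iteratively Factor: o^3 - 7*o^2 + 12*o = (o - 4)*(o^2 - 3*o) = (o - 4)*(o - 3)*(o)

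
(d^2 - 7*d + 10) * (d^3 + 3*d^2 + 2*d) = d^5 - 4*d^4 - 9*d^3 + 16*d^2 + 20*d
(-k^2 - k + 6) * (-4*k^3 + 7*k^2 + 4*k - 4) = 4*k^5 - 3*k^4 - 35*k^3 + 42*k^2 + 28*k - 24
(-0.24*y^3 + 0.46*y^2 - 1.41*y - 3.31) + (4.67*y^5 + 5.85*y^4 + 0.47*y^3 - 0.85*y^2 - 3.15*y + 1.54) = 4.67*y^5 + 5.85*y^4 + 0.23*y^3 - 0.39*y^2 - 4.56*y - 1.77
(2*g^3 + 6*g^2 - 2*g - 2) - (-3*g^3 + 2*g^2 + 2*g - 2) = 5*g^3 + 4*g^2 - 4*g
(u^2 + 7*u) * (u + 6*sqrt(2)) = u^3 + 7*u^2 + 6*sqrt(2)*u^2 + 42*sqrt(2)*u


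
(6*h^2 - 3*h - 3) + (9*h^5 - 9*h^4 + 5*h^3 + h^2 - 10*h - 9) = 9*h^5 - 9*h^4 + 5*h^3 + 7*h^2 - 13*h - 12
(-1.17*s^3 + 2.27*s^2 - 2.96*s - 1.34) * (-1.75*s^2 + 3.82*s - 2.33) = 2.0475*s^5 - 8.4419*s^4 + 16.5775*s^3 - 14.2513*s^2 + 1.778*s + 3.1222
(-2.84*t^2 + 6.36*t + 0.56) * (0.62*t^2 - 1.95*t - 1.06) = -1.7608*t^4 + 9.4812*t^3 - 9.0444*t^2 - 7.8336*t - 0.5936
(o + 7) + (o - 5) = 2*o + 2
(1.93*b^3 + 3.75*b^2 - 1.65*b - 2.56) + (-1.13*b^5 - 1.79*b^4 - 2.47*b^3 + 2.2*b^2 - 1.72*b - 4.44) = -1.13*b^5 - 1.79*b^4 - 0.54*b^3 + 5.95*b^2 - 3.37*b - 7.0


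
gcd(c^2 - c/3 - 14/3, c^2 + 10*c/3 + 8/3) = c + 2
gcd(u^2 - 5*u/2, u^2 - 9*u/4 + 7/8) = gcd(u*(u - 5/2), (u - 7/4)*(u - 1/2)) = 1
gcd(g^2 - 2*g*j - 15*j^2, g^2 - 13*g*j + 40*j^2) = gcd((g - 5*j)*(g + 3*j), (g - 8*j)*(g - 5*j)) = g - 5*j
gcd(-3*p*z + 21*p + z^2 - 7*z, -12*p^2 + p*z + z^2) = -3*p + z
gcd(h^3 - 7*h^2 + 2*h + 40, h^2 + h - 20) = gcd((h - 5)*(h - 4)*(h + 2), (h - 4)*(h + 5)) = h - 4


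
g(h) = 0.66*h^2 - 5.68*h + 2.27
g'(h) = 1.32*h - 5.68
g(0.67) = -1.24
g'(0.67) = -4.80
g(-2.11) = 17.19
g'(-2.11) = -8.47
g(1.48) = -4.69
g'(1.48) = -3.73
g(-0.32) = 4.16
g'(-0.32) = -6.10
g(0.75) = -1.62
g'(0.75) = -4.69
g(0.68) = -1.29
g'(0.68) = -4.78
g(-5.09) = 48.28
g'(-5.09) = -12.40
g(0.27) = 0.78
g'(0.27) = -5.32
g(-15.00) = 235.97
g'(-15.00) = -25.48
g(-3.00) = 25.25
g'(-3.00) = -9.64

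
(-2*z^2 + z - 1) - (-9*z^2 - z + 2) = 7*z^2 + 2*z - 3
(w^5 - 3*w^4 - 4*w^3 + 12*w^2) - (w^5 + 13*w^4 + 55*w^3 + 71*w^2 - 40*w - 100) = -16*w^4 - 59*w^3 - 59*w^2 + 40*w + 100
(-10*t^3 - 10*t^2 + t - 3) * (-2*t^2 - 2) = 20*t^5 + 20*t^4 + 18*t^3 + 26*t^2 - 2*t + 6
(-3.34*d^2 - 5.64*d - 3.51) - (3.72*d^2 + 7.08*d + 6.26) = -7.06*d^2 - 12.72*d - 9.77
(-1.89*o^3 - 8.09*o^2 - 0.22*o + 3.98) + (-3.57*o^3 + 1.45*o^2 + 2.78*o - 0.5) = -5.46*o^3 - 6.64*o^2 + 2.56*o + 3.48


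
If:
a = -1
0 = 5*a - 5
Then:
No Solution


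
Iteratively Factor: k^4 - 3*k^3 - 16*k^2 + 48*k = (k + 4)*(k^3 - 7*k^2 + 12*k) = (k - 4)*(k + 4)*(k^2 - 3*k) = (k - 4)*(k - 3)*(k + 4)*(k)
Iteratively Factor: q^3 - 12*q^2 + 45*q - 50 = (q - 5)*(q^2 - 7*q + 10) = (q - 5)^2*(q - 2)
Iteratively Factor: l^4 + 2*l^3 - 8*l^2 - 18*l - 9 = (l + 1)*(l^3 + l^2 - 9*l - 9) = (l + 1)^2*(l^2 - 9) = (l + 1)^2*(l + 3)*(l - 3)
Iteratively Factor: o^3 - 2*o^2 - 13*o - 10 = (o + 1)*(o^2 - 3*o - 10) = (o - 5)*(o + 1)*(o + 2)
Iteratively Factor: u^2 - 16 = (u + 4)*(u - 4)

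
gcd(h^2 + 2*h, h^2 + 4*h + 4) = h + 2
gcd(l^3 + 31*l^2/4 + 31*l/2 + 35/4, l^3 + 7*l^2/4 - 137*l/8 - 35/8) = l + 5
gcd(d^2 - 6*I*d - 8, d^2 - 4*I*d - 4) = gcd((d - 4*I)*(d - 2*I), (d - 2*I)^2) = d - 2*I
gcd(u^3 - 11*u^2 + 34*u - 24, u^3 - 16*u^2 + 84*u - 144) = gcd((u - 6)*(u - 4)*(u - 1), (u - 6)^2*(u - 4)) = u^2 - 10*u + 24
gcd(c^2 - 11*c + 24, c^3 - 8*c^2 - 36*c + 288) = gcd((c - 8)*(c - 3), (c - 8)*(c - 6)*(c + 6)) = c - 8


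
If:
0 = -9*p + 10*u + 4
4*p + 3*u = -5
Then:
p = -38/67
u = -61/67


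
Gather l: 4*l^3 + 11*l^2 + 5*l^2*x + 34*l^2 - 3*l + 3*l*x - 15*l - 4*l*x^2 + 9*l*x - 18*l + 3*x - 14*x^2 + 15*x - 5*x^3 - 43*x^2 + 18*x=4*l^3 + l^2*(5*x + 45) + l*(-4*x^2 + 12*x - 36) - 5*x^3 - 57*x^2 + 36*x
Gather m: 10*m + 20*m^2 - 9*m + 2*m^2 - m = 22*m^2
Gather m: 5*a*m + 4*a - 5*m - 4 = 4*a + m*(5*a - 5) - 4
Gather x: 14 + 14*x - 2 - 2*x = 12*x + 12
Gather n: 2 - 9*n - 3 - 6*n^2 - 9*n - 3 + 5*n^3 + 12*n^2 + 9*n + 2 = 5*n^3 + 6*n^2 - 9*n - 2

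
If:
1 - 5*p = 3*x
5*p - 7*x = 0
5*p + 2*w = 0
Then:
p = 7/50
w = -7/20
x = 1/10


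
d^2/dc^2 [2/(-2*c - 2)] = -2/(c + 1)^3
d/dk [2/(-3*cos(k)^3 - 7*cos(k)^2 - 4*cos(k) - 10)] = 2*(9*sin(k)^2 - 14*cos(k) - 13)*sin(k)/(3*cos(k)^3 + 7*cos(k)^2 + 4*cos(k) + 10)^2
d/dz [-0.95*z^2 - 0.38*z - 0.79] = -1.9*z - 0.38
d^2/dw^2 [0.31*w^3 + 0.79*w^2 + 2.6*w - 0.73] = 1.86*w + 1.58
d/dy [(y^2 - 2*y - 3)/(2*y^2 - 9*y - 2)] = (-5*y^2 + 8*y - 23)/(4*y^4 - 36*y^3 + 73*y^2 + 36*y + 4)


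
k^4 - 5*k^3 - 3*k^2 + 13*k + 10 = (k - 5)*(k - 2)*(k + 1)^2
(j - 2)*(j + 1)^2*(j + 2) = j^4 + 2*j^3 - 3*j^2 - 8*j - 4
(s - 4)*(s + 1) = s^2 - 3*s - 4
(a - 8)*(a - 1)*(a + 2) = a^3 - 7*a^2 - 10*a + 16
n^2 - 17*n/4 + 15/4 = (n - 3)*(n - 5/4)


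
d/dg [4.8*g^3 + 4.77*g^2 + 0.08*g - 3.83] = 14.4*g^2 + 9.54*g + 0.08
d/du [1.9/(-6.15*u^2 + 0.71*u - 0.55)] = (23.37*u - 1.349)/(6.15*u^2 - 0.71*u + 0.55)^2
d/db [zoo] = 0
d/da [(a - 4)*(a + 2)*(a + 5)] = 3*a^2 + 6*a - 18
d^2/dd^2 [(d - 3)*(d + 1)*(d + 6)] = 6*d + 8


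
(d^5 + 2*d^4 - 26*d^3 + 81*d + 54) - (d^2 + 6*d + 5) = d^5 + 2*d^4 - 26*d^3 - d^2 + 75*d + 49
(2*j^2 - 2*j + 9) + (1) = 2*j^2 - 2*j + 10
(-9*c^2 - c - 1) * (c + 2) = -9*c^3 - 19*c^2 - 3*c - 2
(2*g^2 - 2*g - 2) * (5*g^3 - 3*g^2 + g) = 10*g^5 - 16*g^4 - 2*g^3 + 4*g^2 - 2*g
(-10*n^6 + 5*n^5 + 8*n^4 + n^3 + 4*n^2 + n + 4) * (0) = 0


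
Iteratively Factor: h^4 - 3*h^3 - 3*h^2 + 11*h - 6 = (h - 1)*(h^3 - 2*h^2 - 5*h + 6) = (h - 1)*(h + 2)*(h^2 - 4*h + 3) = (h - 3)*(h - 1)*(h + 2)*(h - 1)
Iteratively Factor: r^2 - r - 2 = (r - 2)*(r + 1)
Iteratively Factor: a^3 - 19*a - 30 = (a - 5)*(a^2 + 5*a + 6) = (a - 5)*(a + 2)*(a + 3)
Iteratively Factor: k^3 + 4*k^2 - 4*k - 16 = (k - 2)*(k^2 + 6*k + 8) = (k - 2)*(k + 4)*(k + 2)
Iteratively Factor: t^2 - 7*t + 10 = (t - 5)*(t - 2)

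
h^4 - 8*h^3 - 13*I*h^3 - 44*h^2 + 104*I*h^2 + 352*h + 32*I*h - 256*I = (h - 8)*(h - 8*I)*(h - 4*I)*(h - I)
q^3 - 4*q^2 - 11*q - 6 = (q - 6)*(q + 1)^2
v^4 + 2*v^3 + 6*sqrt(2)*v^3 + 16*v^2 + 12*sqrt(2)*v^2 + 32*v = v*(v + 2)*(v + 2*sqrt(2))*(v + 4*sqrt(2))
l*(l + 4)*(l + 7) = l^3 + 11*l^2 + 28*l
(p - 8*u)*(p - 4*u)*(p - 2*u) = p^3 - 14*p^2*u + 56*p*u^2 - 64*u^3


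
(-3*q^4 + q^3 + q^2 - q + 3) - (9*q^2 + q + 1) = -3*q^4 + q^3 - 8*q^2 - 2*q + 2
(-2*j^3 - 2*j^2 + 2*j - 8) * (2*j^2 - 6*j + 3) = -4*j^5 + 8*j^4 + 10*j^3 - 34*j^2 + 54*j - 24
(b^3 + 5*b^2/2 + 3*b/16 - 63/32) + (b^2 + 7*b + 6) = b^3 + 7*b^2/2 + 115*b/16 + 129/32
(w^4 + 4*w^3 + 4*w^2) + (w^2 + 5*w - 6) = w^4 + 4*w^3 + 5*w^2 + 5*w - 6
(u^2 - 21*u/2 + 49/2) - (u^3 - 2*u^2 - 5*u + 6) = -u^3 + 3*u^2 - 11*u/2 + 37/2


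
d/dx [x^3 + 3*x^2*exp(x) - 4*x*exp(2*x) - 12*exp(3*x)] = 3*x^2*exp(x) + 3*x^2 - 8*x*exp(2*x) + 6*x*exp(x) - 36*exp(3*x) - 4*exp(2*x)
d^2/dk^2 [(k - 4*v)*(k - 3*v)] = 2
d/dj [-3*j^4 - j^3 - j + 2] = -12*j^3 - 3*j^2 - 1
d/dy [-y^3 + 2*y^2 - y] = -3*y^2 + 4*y - 1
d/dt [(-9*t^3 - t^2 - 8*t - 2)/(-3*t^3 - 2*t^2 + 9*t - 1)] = (15*t^4 - 210*t^3 - 16*t^2 - 6*t + 26)/(9*t^6 + 12*t^5 - 50*t^4 - 30*t^3 + 85*t^2 - 18*t + 1)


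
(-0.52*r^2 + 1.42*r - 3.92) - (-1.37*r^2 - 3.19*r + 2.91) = 0.85*r^2 + 4.61*r - 6.83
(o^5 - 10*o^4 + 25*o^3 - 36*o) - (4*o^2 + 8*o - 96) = o^5 - 10*o^4 + 25*o^3 - 4*o^2 - 44*o + 96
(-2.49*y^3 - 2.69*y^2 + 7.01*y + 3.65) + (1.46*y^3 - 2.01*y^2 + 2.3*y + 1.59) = -1.03*y^3 - 4.7*y^2 + 9.31*y + 5.24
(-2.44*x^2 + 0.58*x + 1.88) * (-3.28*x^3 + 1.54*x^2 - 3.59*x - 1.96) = 8.0032*x^5 - 5.66*x^4 + 3.4864*x^3 + 5.5954*x^2 - 7.886*x - 3.6848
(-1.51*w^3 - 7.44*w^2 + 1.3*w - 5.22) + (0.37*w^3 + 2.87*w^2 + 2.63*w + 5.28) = -1.14*w^3 - 4.57*w^2 + 3.93*w + 0.0600000000000005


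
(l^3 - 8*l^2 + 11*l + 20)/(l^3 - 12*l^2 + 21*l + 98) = (l^3 - 8*l^2 + 11*l + 20)/(l^3 - 12*l^2 + 21*l + 98)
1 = 1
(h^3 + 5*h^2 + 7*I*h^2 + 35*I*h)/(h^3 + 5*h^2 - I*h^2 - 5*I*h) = (h + 7*I)/(h - I)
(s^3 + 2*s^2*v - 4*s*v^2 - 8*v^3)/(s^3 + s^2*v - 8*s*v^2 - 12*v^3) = (s - 2*v)/(s - 3*v)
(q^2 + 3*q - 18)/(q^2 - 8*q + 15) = (q + 6)/(q - 5)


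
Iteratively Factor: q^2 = (q)*(q)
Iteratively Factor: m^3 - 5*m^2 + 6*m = (m - 3)*(m^2 - 2*m) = m*(m - 3)*(m - 2)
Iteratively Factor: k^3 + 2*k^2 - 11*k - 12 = (k - 3)*(k^2 + 5*k + 4) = (k - 3)*(k + 1)*(k + 4)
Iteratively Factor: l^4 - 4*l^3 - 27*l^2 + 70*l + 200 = (l - 5)*(l^3 + l^2 - 22*l - 40) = (l - 5)^2*(l^2 + 6*l + 8) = (l - 5)^2*(l + 4)*(l + 2)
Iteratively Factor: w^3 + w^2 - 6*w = (w - 2)*(w^2 + 3*w) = w*(w - 2)*(w + 3)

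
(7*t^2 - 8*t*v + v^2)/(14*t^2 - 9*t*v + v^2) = (t - v)/(2*t - v)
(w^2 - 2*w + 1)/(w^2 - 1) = (w - 1)/(w + 1)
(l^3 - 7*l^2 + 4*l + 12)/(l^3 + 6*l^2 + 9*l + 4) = (l^2 - 8*l + 12)/(l^2 + 5*l + 4)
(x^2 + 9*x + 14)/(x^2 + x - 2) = (x + 7)/(x - 1)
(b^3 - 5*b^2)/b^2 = b - 5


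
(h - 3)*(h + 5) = h^2 + 2*h - 15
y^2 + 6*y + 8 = (y + 2)*(y + 4)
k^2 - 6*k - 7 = (k - 7)*(k + 1)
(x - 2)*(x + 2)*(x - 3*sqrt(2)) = x^3 - 3*sqrt(2)*x^2 - 4*x + 12*sqrt(2)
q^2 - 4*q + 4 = (q - 2)^2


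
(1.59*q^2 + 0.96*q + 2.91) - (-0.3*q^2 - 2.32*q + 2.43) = 1.89*q^2 + 3.28*q + 0.48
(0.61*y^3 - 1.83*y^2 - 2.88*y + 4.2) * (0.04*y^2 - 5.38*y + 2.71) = 0.0244*y^5 - 3.355*y^4 + 11.3833*y^3 + 10.7031*y^2 - 30.4008*y + 11.382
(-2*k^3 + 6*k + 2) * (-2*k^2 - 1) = 4*k^5 - 10*k^3 - 4*k^2 - 6*k - 2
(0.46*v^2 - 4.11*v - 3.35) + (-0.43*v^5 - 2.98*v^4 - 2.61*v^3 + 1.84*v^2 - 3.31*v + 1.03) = -0.43*v^5 - 2.98*v^4 - 2.61*v^3 + 2.3*v^2 - 7.42*v - 2.32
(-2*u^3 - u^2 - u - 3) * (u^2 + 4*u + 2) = -2*u^5 - 9*u^4 - 9*u^3 - 9*u^2 - 14*u - 6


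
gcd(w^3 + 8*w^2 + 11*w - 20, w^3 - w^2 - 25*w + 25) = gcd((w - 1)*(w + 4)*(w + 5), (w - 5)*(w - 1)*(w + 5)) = w^2 + 4*w - 5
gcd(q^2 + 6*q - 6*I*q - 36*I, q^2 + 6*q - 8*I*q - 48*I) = q + 6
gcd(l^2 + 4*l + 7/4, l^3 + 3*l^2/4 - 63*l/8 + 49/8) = l + 7/2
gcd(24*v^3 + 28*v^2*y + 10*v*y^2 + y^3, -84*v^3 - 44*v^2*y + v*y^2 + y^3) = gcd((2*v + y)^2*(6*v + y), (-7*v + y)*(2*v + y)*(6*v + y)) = 12*v^2 + 8*v*y + y^2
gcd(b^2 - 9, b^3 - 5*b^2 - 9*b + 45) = b^2 - 9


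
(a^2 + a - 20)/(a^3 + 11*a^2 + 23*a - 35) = (a - 4)/(a^2 + 6*a - 7)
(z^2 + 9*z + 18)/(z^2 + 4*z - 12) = (z + 3)/(z - 2)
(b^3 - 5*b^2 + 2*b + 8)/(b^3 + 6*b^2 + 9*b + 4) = (b^2 - 6*b + 8)/(b^2 + 5*b + 4)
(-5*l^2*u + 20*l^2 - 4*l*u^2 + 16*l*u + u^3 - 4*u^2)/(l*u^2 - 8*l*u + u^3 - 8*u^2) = (-5*l*u + 20*l + u^2 - 4*u)/(u*(u - 8))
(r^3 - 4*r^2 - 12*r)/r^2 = r - 4 - 12/r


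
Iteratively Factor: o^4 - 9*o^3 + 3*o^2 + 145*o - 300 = (o - 5)*(o^3 - 4*o^2 - 17*o + 60) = (o - 5)^2*(o^2 + o - 12) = (o - 5)^2*(o - 3)*(o + 4)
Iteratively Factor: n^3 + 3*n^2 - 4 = (n + 2)*(n^2 + n - 2) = (n - 1)*(n + 2)*(n + 2)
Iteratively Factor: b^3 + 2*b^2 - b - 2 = (b + 2)*(b^2 - 1) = (b + 1)*(b + 2)*(b - 1)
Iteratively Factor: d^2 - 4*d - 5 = (d - 5)*(d + 1)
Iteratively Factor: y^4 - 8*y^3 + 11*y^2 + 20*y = (y - 5)*(y^3 - 3*y^2 - 4*y) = (y - 5)*(y - 4)*(y^2 + y) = (y - 5)*(y - 4)*(y + 1)*(y)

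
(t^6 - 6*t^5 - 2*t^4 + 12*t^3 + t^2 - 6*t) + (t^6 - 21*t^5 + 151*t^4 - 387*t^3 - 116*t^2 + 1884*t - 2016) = 2*t^6 - 27*t^5 + 149*t^4 - 375*t^3 - 115*t^2 + 1878*t - 2016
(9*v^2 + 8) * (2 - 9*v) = -81*v^3 + 18*v^2 - 72*v + 16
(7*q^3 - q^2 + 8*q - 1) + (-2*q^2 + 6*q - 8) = 7*q^3 - 3*q^2 + 14*q - 9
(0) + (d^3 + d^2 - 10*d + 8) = d^3 + d^2 - 10*d + 8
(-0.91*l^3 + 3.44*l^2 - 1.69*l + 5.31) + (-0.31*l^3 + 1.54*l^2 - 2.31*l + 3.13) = -1.22*l^3 + 4.98*l^2 - 4.0*l + 8.44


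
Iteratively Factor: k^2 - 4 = (k - 2)*(k + 2)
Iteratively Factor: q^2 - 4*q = (q)*(q - 4)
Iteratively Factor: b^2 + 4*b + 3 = (b + 3)*(b + 1)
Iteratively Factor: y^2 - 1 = (y - 1)*(y + 1)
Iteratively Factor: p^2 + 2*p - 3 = (p - 1)*(p + 3)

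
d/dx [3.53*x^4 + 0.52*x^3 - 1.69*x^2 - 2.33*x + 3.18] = 14.12*x^3 + 1.56*x^2 - 3.38*x - 2.33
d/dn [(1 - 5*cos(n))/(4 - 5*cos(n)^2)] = 5*(5*cos(n)^2 - 2*cos(n) + 4)*sin(n)/(5*sin(n)^2 - 1)^2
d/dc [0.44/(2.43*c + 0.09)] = -1.0692/(2.43*c + 0.09)^2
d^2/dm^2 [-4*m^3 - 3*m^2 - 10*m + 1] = -24*m - 6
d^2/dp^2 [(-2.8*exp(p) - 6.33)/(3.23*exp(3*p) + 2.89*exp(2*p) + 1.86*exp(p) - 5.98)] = (-116.84848*exp(6*p) - 672.773793*exp(5*p) - 606.073681*exp(4*p) - 975.56336*exp(3*p) - 1492.818144*exp(2*p) - 490.628412*exp(p) - 170.536444)*exp(p)/(33.698267*exp(9*p) + 90.453243*exp(8*p) + 139.147431*exp(7*p) - 58.853405*exp(6*p) - 254.800794*exp(5*p) - 335.401806*exp(4*p) + 160.08378*exp(3*p) + 247.977444*exp(2*p) + 199.543032*exp(p) - 213.847192)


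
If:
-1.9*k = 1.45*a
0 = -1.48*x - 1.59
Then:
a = -1.31034482758621*k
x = -1.07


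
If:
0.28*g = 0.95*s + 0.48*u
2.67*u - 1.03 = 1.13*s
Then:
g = 9.73103666245259*u - 3.09260429835651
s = 2.36283185840708*u - 0.911504424778761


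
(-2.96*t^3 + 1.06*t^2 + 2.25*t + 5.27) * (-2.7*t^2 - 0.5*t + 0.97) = 7.992*t^5 - 1.382*t^4 - 9.4762*t^3 - 14.3258*t^2 - 0.4525*t + 5.1119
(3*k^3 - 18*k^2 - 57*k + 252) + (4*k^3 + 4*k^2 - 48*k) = 7*k^3 - 14*k^2 - 105*k + 252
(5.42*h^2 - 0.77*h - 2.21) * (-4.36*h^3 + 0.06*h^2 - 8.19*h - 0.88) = -23.6312*h^5 + 3.6824*h^4 - 34.8004*h^3 + 1.4041*h^2 + 18.7775*h + 1.9448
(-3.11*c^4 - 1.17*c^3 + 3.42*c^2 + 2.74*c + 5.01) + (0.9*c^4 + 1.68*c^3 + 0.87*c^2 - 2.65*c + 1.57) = -2.21*c^4 + 0.51*c^3 + 4.29*c^2 + 0.0900000000000003*c + 6.58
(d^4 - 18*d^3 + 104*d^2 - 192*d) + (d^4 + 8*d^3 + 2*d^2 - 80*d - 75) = 2*d^4 - 10*d^3 + 106*d^2 - 272*d - 75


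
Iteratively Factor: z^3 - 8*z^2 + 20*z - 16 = (z - 2)*(z^2 - 6*z + 8) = (z - 4)*(z - 2)*(z - 2)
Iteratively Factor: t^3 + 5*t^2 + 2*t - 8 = (t + 2)*(t^2 + 3*t - 4) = (t - 1)*(t + 2)*(t + 4)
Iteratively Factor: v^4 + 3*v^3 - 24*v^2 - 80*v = (v)*(v^3 + 3*v^2 - 24*v - 80) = v*(v + 4)*(v^2 - v - 20) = v*(v - 5)*(v + 4)*(v + 4)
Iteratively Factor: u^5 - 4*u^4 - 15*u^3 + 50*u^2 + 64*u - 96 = (u - 4)*(u^4 - 15*u^2 - 10*u + 24) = (u - 4)^2*(u^3 + 4*u^2 + u - 6) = (u - 4)^2*(u + 2)*(u^2 + 2*u - 3) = (u - 4)^2*(u + 2)*(u + 3)*(u - 1)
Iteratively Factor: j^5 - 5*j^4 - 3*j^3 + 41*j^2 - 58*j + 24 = (j - 1)*(j^4 - 4*j^3 - 7*j^2 + 34*j - 24) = (j - 2)*(j - 1)*(j^3 - 2*j^2 - 11*j + 12) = (j - 4)*(j - 2)*(j - 1)*(j^2 + 2*j - 3) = (j - 4)*(j - 2)*(j - 1)*(j + 3)*(j - 1)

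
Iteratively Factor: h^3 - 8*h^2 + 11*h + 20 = (h - 5)*(h^2 - 3*h - 4) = (h - 5)*(h - 4)*(h + 1)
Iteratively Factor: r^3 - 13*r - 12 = (r + 3)*(r^2 - 3*r - 4) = (r - 4)*(r + 3)*(r + 1)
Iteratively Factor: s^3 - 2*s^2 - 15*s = (s)*(s^2 - 2*s - 15) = s*(s - 5)*(s + 3)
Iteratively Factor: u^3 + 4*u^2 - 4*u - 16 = (u - 2)*(u^2 + 6*u + 8) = (u - 2)*(u + 4)*(u + 2)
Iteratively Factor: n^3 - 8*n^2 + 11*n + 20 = (n + 1)*(n^2 - 9*n + 20) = (n - 4)*(n + 1)*(n - 5)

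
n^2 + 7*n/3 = n*(n + 7/3)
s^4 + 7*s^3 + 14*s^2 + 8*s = s*(s + 1)*(s + 2)*(s + 4)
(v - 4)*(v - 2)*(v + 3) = v^3 - 3*v^2 - 10*v + 24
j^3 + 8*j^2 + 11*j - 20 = (j - 1)*(j + 4)*(j + 5)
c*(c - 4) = c^2 - 4*c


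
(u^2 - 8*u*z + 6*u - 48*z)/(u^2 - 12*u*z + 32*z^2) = (-u - 6)/(-u + 4*z)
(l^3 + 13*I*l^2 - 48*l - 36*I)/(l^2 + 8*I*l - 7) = (l^2 + 12*I*l - 36)/(l + 7*I)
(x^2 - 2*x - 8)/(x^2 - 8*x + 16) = (x + 2)/(x - 4)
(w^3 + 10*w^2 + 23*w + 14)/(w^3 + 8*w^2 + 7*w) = (w + 2)/w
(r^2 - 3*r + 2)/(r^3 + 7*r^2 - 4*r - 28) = (r - 1)/(r^2 + 9*r + 14)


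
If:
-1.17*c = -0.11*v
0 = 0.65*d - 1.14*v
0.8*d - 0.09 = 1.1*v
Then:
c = 0.03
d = 0.52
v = 0.30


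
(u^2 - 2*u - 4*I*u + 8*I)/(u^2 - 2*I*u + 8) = (u - 2)/(u + 2*I)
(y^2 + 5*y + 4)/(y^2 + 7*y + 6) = (y + 4)/(y + 6)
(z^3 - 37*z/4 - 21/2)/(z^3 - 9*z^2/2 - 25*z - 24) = (z - 7/2)/(z - 8)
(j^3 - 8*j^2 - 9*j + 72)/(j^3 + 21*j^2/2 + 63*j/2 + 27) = 2*(j^2 - 11*j + 24)/(2*j^2 + 15*j + 18)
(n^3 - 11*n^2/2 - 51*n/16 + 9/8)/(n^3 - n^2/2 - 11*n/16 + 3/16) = (n - 6)/(n - 1)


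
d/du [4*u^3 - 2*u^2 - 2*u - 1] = 12*u^2 - 4*u - 2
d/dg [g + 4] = 1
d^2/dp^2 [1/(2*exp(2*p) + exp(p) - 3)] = (2*(4*exp(p) + 1)^2*exp(p) - (8*exp(p) + 1)*(2*exp(2*p) + exp(p) - 3))*exp(p)/(2*exp(2*p) + exp(p) - 3)^3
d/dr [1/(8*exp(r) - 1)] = -8*exp(r)/(8*exp(r) - 1)^2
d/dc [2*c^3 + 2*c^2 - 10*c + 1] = 6*c^2 + 4*c - 10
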